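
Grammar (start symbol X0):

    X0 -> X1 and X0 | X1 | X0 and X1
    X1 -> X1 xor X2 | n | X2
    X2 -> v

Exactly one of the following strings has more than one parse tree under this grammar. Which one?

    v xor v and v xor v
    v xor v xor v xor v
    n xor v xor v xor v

v xor v and v xor v

v xor v and v xor v: 2 trees
v xor v xor v xor v: 1 tree
n xor v xor v xor v: 1 tree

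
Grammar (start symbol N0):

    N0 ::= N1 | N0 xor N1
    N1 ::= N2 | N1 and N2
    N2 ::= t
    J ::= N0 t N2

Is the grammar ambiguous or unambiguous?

Unambiguous

(J is unreachable from N0, so its rules don't affect L(N0).) N0 → N0 xor N1 | N1  ;  N1 → N1 and N2 | N2  — a left-associative chain with N2 at the bottom. Each string factors uniquely by precedence.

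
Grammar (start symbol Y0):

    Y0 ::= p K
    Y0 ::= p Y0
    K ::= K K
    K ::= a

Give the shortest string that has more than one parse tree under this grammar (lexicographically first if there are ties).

p a a a

length 2: no string has ≥2 trees
length 3: no string has ≥2 trees
length 4: p a a a has 2 parse trees

Two derivations of p a a a:
  Y0 ⇒ p K ⇒ p K K ⇒ p K K K ⇒ p a K K ⇒ p a a K ⇒ p a a a
  Y0 ⇒ p K ⇒ p K K ⇒ p a K ⇒ p a K K ⇒ p a a K ⇒ p a a a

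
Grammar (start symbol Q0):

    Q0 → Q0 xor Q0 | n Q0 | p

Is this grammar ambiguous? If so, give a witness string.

Ambiguous

Witness: n p xor p

Derivation 1: Q0 ⇒ Q0 xor Q0 ⇒ n Q0 xor Q0 ⇒ n p xor Q0 ⇒ n p xor p
Derivation 2: Q0 ⇒ n Q0 ⇒ n Q0 xor Q0 ⇒ n p xor Q0 ⇒ n p xor p

Two distinct leftmost derivations for the same string.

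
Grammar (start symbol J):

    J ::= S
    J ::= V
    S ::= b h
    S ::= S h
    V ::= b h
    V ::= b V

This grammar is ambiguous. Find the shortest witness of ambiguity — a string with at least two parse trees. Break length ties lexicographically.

b h

length 2: b h has 2 parse trees

Two derivations of b h:
  J ⇒ S ⇒ b h
  J ⇒ V ⇒ b h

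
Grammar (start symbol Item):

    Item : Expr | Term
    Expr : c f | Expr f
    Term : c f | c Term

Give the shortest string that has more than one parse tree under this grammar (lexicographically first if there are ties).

c f

length 2: c f has 2 parse trees

Two derivations of c f:
  Item ⇒ Expr ⇒ c f
  Item ⇒ Term ⇒ c f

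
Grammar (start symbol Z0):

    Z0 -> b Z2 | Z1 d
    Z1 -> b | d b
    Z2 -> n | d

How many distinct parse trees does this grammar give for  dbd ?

1

Parse trees for dbd:
  [Z0 [Z1 d b] d]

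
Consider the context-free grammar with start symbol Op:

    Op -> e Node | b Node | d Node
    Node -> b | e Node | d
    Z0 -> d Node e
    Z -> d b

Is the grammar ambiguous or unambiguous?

Only Op, Node are reachable from Op; ignoring the rest: The reachable rules are right-linear with at most one rule per (nonterminal, next-terminal) pair. Each input token forces the next rule, so parsing is deterministic.

Unambiguous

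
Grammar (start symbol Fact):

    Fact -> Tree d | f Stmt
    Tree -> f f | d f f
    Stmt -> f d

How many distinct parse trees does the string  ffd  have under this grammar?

Parse trees for ffd:
  [Fact [Tree f f] d]
  [Fact f [Stmt f d]]

2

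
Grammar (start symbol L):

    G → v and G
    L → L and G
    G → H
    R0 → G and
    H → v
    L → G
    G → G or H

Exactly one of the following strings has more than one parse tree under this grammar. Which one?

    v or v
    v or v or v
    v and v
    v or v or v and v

v or v: 1 tree
v or v or v: 1 tree
v and v: 2 trees
v or v or v and v: 1 tree

v and v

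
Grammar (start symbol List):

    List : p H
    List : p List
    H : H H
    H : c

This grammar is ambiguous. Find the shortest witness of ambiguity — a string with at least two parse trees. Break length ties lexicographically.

p c c c

length 2: no string has ≥2 trees
length 3: no string has ≥2 trees
length 4: p c c c has 2 parse trees

Two derivations of p c c c:
  List ⇒ p H ⇒ p H H ⇒ p H H H ⇒ p c H H ⇒ p c c H ⇒ p c c c
  List ⇒ p H ⇒ p H H ⇒ p c H ⇒ p c H H ⇒ p c c H ⇒ p c c c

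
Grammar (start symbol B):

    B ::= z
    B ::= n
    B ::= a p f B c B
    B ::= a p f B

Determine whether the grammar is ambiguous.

Ambiguous

Witness: a p f a p f n c n

Derivation 1: B ⇒ a p f B c B ⇒ a p f a p f B c B ⇒ a p f a p f n c B ⇒ a p f a p f n c n
Derivation 2: B ⇒ a p f B ⇒ a p f a p f B c B ⇒ a p f a p f n c B ⇒ a p f a p f n c n

Two distinct leftmost derivations for the same string.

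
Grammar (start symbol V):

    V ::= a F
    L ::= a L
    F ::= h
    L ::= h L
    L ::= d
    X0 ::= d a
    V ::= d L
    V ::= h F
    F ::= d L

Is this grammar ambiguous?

Only V, F, L are reachable from V; ignoring the rest: The reachable rules are right-linear with at most one rule per (nonterminal, next-terminal) pair. Each input token forces the next rule, so parsing is deterministic.

Unambiguous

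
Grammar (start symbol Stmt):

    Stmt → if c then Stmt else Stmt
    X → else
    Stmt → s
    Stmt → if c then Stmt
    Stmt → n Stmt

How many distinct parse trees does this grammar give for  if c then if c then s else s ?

Parse trees for if c then if c then s else s:
  [Stmt if c then [Stmt if c then [Stmt s]] else [Stmt s]]
  [Stmt if c then [Stmt if c then [Stmt s] else [Stmt s]]]

2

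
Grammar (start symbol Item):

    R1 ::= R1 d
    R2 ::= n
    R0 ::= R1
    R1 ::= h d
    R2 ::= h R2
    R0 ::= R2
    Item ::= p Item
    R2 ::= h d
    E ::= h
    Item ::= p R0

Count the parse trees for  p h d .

2

Parse trees for p h d:
  [Item p [R0 [R1 h d]]]
  [Item p [R0 [R2 h d]]]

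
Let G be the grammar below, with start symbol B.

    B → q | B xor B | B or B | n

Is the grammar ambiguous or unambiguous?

Witness: n or n or n

Derivation 1: B ⇒ B or B ⇒ B or B or B ⇒ n or B or B ⇒ n or n or B ⇒ n or n or n
Derivation 2: B ⇒ B or B ⇒ n or B ⇒ n or B or B ⇒ n or n or B ⇒ n or n or n

Two distinct leftmost derivations for the same string.

Ambiguous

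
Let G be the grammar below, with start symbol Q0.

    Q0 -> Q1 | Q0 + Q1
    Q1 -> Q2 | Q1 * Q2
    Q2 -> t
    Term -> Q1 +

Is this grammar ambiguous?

Only Q0, Q1, Q2 are reachable from Q0; ignoring the rest: This is a standard precedence ladder (Q0 over Q1 over Q2), with each level left-recursive on its own operator ('+' at Q0, '*' at Q1). That structure is LR(1), hence unambiguous.

Unambiguous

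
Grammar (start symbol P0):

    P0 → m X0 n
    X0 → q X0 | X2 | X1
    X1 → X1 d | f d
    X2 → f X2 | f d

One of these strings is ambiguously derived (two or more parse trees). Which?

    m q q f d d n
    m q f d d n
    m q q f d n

m q q f d n

m q q f d d n: 1 tree
m q f d d n: 1 tree
m q q f d n: 2 trees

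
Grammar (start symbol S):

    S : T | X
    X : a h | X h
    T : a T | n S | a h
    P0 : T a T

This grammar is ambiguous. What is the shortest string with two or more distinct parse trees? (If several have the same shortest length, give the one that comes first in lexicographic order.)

length 2: a h has 2 parse trees

Two derivations of a h:
  S ⇒ T ⇒ a h
  S ⇒ X ⇒ a h

a h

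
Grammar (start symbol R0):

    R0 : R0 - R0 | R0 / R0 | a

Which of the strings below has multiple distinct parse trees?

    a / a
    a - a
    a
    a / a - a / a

a / a - a / a

a / a: 1 tree
a - a: 1 tree
a: 1 tree
a / a - a / a: 5 trees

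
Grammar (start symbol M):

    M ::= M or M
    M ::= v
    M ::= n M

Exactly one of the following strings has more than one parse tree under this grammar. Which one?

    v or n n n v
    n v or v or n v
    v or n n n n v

n v or v or n v

v or n n n v: 1 tree
n v or v or n v: 5 trees
v or n n n n v: 1 tree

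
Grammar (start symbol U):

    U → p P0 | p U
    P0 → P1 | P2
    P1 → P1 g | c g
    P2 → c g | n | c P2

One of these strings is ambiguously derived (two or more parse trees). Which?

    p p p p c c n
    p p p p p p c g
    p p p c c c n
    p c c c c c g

p p p p c c n: 1 tree
p p p p p p c g: 2 trees
p p p c c c n: 1 tree
p c c c c c g: 1 tree

p p p p p p c g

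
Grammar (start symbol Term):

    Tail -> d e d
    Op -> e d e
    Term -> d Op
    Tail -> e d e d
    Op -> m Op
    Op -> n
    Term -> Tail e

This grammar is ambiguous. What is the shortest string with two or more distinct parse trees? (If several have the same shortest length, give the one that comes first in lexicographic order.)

d e d e

length 2: no string has ≥2 trees
length 3: no string has ≥2 trees
length 4: d e d e has 2 parse trees

Two derivations of d e d e:
  Term ⇒ d Op ⇒ d e d e
  Term ⇒ Tail e ⇒ d e d e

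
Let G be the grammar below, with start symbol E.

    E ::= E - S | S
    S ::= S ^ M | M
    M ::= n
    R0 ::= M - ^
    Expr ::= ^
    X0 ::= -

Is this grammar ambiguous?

Unambiguous

(R0, Expr, X0 are unreachable from E, so their rules don't affect L(E).) This is a standard precedence ladder (E over S over M), with each level left-recursive on its own operator ('-' at E, '^' at S). That structure is LR(1), hence unambiguous.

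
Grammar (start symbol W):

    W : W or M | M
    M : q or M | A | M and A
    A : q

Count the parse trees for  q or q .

2

Parse trees for q or q:
  [W [W [M [A q]]] or [M [A q]]]
  [W [M q or [M [A q]]]]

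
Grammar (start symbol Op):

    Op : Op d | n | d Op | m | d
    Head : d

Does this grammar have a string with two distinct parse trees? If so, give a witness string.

Ambiguous

Witness: d d

Derivation 1: Op ⇒ Op d ⇒ d d
Derivation 2: Op ⇒ d Op ⇒ d d

Two distinct leftmost derivations for the same string.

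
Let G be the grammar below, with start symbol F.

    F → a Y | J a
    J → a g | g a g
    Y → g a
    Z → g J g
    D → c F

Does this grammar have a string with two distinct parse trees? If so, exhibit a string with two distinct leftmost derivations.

Witness: a g a

Derivation 1: F ⇒ a Y ⇒ a g a
Derivation 2: F ⇒ J a ⇒ a g a

Two distinct leftmost derivations for the same string.

Ambiguous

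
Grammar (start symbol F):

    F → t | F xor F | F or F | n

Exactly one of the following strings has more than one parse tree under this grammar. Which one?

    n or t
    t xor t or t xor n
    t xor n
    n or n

t xor t or t xor n

n or t: 1 tree
t xor t or t xor n: 5 trees
t xor n: 1 tree
n or n: 1 tree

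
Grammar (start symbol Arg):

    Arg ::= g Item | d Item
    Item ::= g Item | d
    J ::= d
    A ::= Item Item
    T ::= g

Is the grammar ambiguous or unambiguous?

Unambiguous

(J, A, T are unreachable from Arg, so their rules don't affect L(Arg).) Restricted to the reachable nonterminals, every rule has the form A → t or A → t B, and no two rules for the same A share a first terminal. The grammar encodes a DFA — one run per string.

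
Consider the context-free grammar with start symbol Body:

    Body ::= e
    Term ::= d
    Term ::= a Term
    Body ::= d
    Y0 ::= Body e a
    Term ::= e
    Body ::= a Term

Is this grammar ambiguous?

Unambiguous

Only Body, Term are reachable from Body; ignoring the rest: The reachable rules are right-linear with at most one rule per (nonterminal, next-terminal) pair. Each input token forces the next rule, so parsing is deterministic.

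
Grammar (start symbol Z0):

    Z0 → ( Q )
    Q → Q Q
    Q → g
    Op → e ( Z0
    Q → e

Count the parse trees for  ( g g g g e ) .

14

Parse trees for ( g g g g e ) (showing first 6 of 14):
  [Z0 ( [Q [Q g] [Q [Q g] [Q [Q g] [Q [Q g] [Q e]]]]] )]
  [Z0 ( [Q [Q g] [Q [Q g] [Q [Q [Q g] [Q g]] [Q e]]]] )]
  [Z0 ( [Q [Q g] [Q [Q [Q g] [Q g]] [Q [Q g] [Q e]]]] )]
  [Z0 ( [Q [Q g] [Q [Q [Q g] [Q [Q g] [Q g]]] [Q e]]] )]
  [Z0 ( [Q [Q g] [Q [Q [Q [Q g] [Q g]] [Q g]] [Q e]]] )]
  [Z0 ( [Q [Q [Q g] [Q g]] [Q [Q g] [Q [Q g] [Q e]]]] )]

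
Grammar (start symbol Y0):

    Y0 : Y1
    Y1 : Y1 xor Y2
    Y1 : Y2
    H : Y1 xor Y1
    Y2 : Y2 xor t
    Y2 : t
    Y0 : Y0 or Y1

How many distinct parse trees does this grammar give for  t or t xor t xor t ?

Parse trees for t or t xor t xor t:
  [Y0 [Y0 [Y1 [Y2 t]]] or [Y1 [Y1 [Y2 t]] xor [Y2 [Y2 t] xor t]]]
  [Y0 [Y0 [Y1 [Y2 t]]] or [Y1 [Y1 [Y1 [Y2 t]] xor [Y2 t]] xor [Y2 t]]]
  [Y0 [Y0 [Y1 [Y2 t]]] or [Y1 [Y1 [Y2 [Y2 t] xor t]] xor [Y2 t]]]
  [Y0 [Y0 [Y1 [Y2 t]]] or [Y1 [Y2 [Y2 [Y2 t] xor t] xor t]]]

4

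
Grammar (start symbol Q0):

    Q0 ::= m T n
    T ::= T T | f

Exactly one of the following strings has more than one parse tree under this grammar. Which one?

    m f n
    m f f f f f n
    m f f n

m f n: 1 tree
m f f f f f n: 14 trees
m f f n: 1 tree

m f f f f f n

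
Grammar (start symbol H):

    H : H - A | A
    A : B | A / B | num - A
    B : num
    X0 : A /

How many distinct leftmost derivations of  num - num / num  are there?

3

Parse trees for num - num / num:
  [H [H [A [B num]]] - [A [A [B num]] / [B num]]]
  [H [A [A num - [A [B num]]] / [B num]]]
  [H [A num - [A [A [B num]] / [B num]]]]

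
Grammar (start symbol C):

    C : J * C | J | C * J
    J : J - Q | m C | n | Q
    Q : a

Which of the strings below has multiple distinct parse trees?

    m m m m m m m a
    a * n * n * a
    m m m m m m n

a * n * n * a

m m m m m m m a: 1 tree
a * n * n * a: 8 trees
m m m m m m n: 1 tree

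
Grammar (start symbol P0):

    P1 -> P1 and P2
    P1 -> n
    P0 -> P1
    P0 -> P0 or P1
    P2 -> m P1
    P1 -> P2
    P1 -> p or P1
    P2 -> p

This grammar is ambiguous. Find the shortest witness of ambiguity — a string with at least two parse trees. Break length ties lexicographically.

p or n

length 1: no string has ≥2 trees
length 2: no string has ≥2 trees
length 3: p or n has 2 parse trees

Two derivations of p or n:
  P0 ⇒ P1 ⇒ p or P1 ⇒ p or n
  P0 ⇒ P0 or P1 ⇒ P1 or P1 ⇒ P2 or P1 ⇒ p or P1 ⇒ p or n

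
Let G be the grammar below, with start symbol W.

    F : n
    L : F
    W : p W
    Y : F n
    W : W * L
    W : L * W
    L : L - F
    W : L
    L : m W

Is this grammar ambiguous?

Witness: n * n

Derivation 1: W ⇒ W * L ⇒ L * L ⇒ F * L ⇒ n * L ⇒ n * F ⇒ n * n
Derivation 2: W ⇒ L * W ⇒ F * W ⇒ n * W ⇒ n * L ⇒ n * F ⇒ n * n

Two distinct leftmost derivations for the same string.

Ambiguous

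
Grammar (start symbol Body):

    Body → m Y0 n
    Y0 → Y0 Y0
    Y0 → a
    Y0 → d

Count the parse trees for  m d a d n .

Parse trees for m d a d n:
  [Body m [Y0 [Y0 d] [Y0 [Y0 a] [Y0 d]]] n]
  [Body m [Y0 [Y0 [Y0 d] [Y0 a]] [Y0 d]] n]

2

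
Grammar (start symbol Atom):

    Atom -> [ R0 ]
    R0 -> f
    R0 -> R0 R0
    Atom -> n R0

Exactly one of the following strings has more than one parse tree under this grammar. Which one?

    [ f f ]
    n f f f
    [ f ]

[ f f ]: 1 tree
n f f f: 2 trees
[ f ]: 1 tree

n f f f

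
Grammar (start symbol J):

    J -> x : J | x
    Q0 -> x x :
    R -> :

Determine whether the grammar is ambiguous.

Only J is reachable from J; ignoring the rest: The reachable grammar is A → atom sep A | atom. Each atom is followed by either the separator (recurse) or end-of-string (stop) — no choice point.

Unambiguous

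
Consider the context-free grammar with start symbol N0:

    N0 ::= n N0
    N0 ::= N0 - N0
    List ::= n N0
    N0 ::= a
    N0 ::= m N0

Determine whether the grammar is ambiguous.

Witness: m a - a

Derivation 1: N0 ⇒ N0 - N0 ⇒ m N0 - N0 ⇒ m a - N0 ⇒ m a - a
Derivation 2: N0 ⇒ m N0 ⇒ m N0 - N0 ⇒ m a - N0 ⇒ m a - a

Two distinct leftmost derivations for the same string.

Ambiguous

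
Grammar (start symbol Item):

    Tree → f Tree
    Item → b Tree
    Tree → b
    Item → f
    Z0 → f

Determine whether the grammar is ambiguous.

(Z0 is unreachable from Item, so its rules don't affect L(Item).) Each reachable nonterminal has at most one production per leading terminal, and all productions are right-linear; the derivation is determined token-by-token.

Unambiguous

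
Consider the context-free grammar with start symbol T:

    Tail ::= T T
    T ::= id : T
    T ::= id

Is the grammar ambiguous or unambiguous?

Unambiguous

(Tail is unreachable from T, so its rules don't affect L(T).) The reachable grammar is A → atom sep A | atom. Each atom is followed by either the separator (recurse) or end-of-string (stop) — no choice point.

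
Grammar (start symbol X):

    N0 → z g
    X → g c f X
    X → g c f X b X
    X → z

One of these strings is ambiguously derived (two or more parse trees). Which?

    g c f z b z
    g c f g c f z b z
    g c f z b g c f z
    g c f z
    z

g c f g c f z b z

g c f z b z: 1 tree
g c f g c f z b z: 2 trees
g c f z b g c f z: 1 tree
g c f z: 1 tree
z: 1 tree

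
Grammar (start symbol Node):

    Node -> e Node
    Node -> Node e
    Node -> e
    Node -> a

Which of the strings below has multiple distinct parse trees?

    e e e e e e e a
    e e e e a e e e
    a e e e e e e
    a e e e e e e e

e e e e e e e a: 1 tree
e e e e a e e e: 35 trees
a e e e e e e: 1 tree
a e e e e e e e: 1 tree

e e e e a e e e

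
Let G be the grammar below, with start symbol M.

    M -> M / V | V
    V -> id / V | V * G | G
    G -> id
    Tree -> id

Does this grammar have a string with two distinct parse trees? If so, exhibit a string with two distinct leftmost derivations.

Witness: id / id

Derivation 1: M ⇒ M / V ⇒ V / V ⇒ G / V ⇒ id / V ⇒ id / G ⇒ id / id
Derivation 2: M ⇒ V ⇒ id / V ⇒ id / G ⇒ id / id

Two distinct leftmost derivations for the same string.

Ambiguous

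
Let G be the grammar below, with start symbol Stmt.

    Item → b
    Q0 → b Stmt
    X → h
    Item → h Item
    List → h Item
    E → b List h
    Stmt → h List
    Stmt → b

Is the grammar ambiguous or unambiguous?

(E, Q0, X are unreachable from Stmt, so their rules don't affect L(Stmt).) The reachable rules are right-linear with at most one rule per (nonterminal, next-terminal) pair. Each input token forces the next rule, so parsing is deterministic.

Unambiguous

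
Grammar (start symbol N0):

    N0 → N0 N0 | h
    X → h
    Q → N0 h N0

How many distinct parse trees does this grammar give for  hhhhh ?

14

Parse trees for hhhhh (showing first 6 of 14):
  [N0 [N0 h] [N0 [N0 h] [N0 [N0 h] [N0 [N0 h] [N0 h]]]]]
  [N0 [N0 h] [N0 [N0 h] [N0 [N0 [N0 h] [N0 h]] [N0 h]]]]
  [N0 [N0 h] [N0 [N0 [N0 h] [N0 h]] [N0 [N0 h] [N0 h]]]]
  [N0 [N0 h] [N0 [N0 [N0 h] [N0 [N0 h] [N0 h]]] [N0 h]]]
  [N0 [N0 h] [N0 [N0 [N0 [N0 h] [N0 h]] [N0 h]] [N0 h]]]
  [N0 [N0 [N0 h] [N0 h]] [N0 [N0 h] [N0 [N0 h] [N0 h]]]]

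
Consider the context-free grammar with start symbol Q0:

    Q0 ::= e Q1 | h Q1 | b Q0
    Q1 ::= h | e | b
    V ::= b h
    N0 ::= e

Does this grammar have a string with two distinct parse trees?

(V, N0 are unreachable from Q0, so their rules don't affect L(Q0).) Restricted to the reachable nonterminals, every rule has the form A → t or A → t B, and no two rules for the same A share a first terminal. The grammar encodes a DFA — one run per string.

Unambiguous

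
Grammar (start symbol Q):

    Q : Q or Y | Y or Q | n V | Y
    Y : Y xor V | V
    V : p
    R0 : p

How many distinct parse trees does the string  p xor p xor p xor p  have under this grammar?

Parse trees for p xor p xor p xor p:
  [Q [Y [Y [Y [Y [V p]] xor [V p]] xor [V p]] xor [V p]]]

1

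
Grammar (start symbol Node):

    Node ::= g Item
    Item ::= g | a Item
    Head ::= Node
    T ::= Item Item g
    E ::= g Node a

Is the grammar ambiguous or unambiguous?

Only Node, Item are reachable from Node; ignoring the rest: Restricted to the reachable nonterminals, every rule has the form A → t or A → t B, and no two rules for the same A share a first terminal. The grammar encodes a DFA — one run per string.

Unambiguous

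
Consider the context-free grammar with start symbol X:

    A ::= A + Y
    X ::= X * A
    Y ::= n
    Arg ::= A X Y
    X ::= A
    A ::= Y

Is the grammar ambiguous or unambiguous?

(Arg is unreachable from X, so its rules don't affect L(X).) This is a standard precedence ladder (X over A over Y), with each level left-recursive on its own operator ('*' at X, '+' at A). That structure is LR(1), hence unambiguous.

Unambiguous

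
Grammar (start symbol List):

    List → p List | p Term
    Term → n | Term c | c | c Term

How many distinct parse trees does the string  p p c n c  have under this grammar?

2

Parse trees for p p c n c:
  [List p [List p [Term [Term c [Term n]] c]]]
  [List p [List p [Term c [Term [Term n] c]]]]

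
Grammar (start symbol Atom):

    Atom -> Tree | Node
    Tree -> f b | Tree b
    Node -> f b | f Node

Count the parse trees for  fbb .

1

Parse trees for fbb:
  [Atom [Tree [Tree f b] b]]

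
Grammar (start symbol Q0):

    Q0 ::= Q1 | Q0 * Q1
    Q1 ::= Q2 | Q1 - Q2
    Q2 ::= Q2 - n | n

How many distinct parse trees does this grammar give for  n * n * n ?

Parse trees for n * n * n:
  [Q0 [Q0 [Q0 [Q1 [Q2 n]]] * [Q1 [Q2 n]]] * [Q1 [Q2 n]]]

1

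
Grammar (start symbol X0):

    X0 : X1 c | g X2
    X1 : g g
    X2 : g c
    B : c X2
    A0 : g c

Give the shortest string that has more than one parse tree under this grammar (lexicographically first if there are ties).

g g c

length 3: g g c has 2 parse trees

Two derivations of g g c:
  X0 ⇒ X1 c ⇒ g g c
  X0 ⇒ g X2 ⇒ g g c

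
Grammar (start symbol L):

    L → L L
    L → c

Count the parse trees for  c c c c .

5

Parse trees for c c c c:
  [L [L c] [L [L c] [L [L c] [L c]]]]
  [L [L c] [L [L [L c] [L c]] [L c]]]
  [L [L [L c] [L c]] [L [L c] [L c]]]
  [L [L [L c] [L [L c] [L c]]] [L c]]
  [L [L [L [L c] [L c]] [L c]] [L c]]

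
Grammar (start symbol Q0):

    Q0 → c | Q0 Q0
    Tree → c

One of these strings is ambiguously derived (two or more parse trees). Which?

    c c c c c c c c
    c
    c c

c c c c c c c c: 429 trees
c: 1 tree
c c: 1 tree

c c c c c c c c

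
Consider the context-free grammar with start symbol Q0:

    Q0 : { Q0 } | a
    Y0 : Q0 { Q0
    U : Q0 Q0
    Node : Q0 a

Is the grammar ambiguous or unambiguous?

(Y0, U, Node are unreachable from Q0, so their rules don't affect L(Q0).) Each string is a nest of matched brackets around a single atom. An opening bracket forces the recursive rule; an atom forces the base rule.

Unambiguous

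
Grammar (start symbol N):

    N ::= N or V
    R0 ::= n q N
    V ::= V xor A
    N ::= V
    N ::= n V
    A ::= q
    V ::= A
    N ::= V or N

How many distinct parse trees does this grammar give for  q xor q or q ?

2

Parse trees for q xor q or q:
  [N [N [V [V [A q]] xor [A q]]] or [V [A q]]]
  [N [V [V [A q]] xor [A q]] or [N [V [A q]]]]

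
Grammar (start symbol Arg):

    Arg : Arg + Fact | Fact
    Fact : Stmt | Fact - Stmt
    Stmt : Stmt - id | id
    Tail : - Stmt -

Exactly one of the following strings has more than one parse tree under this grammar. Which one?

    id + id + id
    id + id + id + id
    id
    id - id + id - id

id - id + id - id

id + id + id: 1 tree
id + id + id + id: 1 tree
id: 1 tree
id - id + id - id: 4 trees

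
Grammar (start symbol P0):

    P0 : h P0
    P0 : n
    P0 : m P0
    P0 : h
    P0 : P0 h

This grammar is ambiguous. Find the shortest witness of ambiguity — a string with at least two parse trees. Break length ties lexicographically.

h h

length 1: no string has ≥2 trees
length 2: h h has 2 parse trees

Two derivations of h h:
  P0 ⇒ h P0 ⇒ h h
  P0 ⇒ P0 h ⇒ h h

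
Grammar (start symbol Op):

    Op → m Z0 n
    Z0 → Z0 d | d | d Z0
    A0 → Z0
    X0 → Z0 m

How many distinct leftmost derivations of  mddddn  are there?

Parse trees for mddddn:
  [Op m [Z0 [Z0 [Z0 [Z0 d] d] d] d] n]
  [Op m [Z0 [Z0 [Z0 d [Z0 d]] d] d] n]
  [Op m [Z0 [Z0 d [Z0 [Z0 d] d]] d] n]
  [Op m [Z0 [Z0 d [Z0 d [Z0 d]]] d] n]
  [Op m [Z0 d [Z0 [Z0 [Z0 d] d] d]] n]
  [Op m [Z0 d [Z0 [Z0 d [Z0 d]] d]] n]
  [Op m [Z0 d [Z0 d [Z0 [Z0 d] d]]] n]
  [Op m [Z0 d [Z0 d [Z0 d [Z0 d]]]] n]

8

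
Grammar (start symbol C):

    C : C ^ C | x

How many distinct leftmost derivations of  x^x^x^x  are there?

Parse trees for x^x^x^x:
  [C [C x] ^ [C [C x] ^ [C [C x] ^ [C x]]]]
  [C [C x] ^ [C [C [C x] ^ [C x]] ^ [C x]]]
  [C [C [C x] ^ [C x]] ^ [C [C x] ^ [C x]]]
  [C [C [C x] ^ [C [C x] ^ [C x]]] ^ [C x]]
  [C [C [C [C x] ^ [C x]] ^ [C x]] ^ [C x]]

5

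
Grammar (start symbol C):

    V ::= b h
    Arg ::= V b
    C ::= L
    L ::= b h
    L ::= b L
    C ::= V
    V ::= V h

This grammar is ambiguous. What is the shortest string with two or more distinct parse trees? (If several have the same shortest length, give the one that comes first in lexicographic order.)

length 2: b h has 2 parse trees

Two derivations of b h:
  C ⇒ L ⇒ b h
  C ⇒ V ⇒ b h

b h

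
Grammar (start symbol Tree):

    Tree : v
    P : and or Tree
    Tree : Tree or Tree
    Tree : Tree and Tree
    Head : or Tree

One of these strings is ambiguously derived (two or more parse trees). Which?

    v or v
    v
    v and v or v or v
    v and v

v or v: 1 tree
v: 1 tree
v and v or v or v: 5 trees
v and v: 1 tree

v and v or v or v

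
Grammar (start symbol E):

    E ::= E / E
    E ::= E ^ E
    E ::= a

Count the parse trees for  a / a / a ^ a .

5

Parse trees for a / a / a ^ a:
  [E [E a] / [E [E a] / [E [E a] ^ [E a]]]]
  [E [E a] / [E [E [E a] / [E a]] ^ [E a]]]
  [E [E [E a] / [E a]] / [E [E a] ^ [E a]]]
  [E [E [E a] / [E [E a] / [E a]]] ^ [E a]]
  [E [E [E [E a] / [E a]] / [E a]] ^ [E a]]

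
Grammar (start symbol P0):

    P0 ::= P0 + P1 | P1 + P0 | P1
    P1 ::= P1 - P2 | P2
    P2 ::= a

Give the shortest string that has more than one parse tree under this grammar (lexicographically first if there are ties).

length 1: no string has ≥2 trees
length 3: a + a has 2 parse trees

Two derivations of a + a:
  P0 ⇒ P0 + P1 ⇒ P1 + P1 ⇒ P2 + P1 ⇒ a + P1 ⇒ a + P2 ⇒ a + a
  P0 ⇒ P1 + P0 ⇒ P2 + P0 ⇒ a + P0 ⇒ a + P1 ⇒ a + P2 ⇒ a + a

a + a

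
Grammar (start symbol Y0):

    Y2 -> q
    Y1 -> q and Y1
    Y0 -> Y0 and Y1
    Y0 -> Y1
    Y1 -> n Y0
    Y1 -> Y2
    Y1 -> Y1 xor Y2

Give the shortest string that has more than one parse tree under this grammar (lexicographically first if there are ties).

length 1: no string has ≥2 trees
length 2: no string has ≥2 trees
length 3: q and q has 2 parse trees

Two derivations of q and q:
  Y0 ⇒ Y0 and Y1 ⇒ Y1 and Y1 ⇒ Y2 and Y1 ⇒ q and Y1 ⇒ q and Y2 ⇒ q and q
  Y0 ⇒ Y1 ⇒ q and Y1 ⇒ q and Y2 ⇒ q and q

q and q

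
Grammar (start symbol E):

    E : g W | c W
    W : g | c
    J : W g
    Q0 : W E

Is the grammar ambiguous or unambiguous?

(J, Q0 are unreachable from E, so their rules don't affect L(E).) Restricted to the reachable nonterminals, every rule has the form A → t or A → t B, and no two rules for the same A share a first terminal. The grammar encodes a DFA — one run per string.

Unambiguous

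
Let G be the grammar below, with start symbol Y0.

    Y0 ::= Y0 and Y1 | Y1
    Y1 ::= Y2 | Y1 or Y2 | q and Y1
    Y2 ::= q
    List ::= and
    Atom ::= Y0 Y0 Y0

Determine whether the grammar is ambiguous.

Ambiguous

Witness: q and q

Derivation 1: Y0 ⇒ Y0 and Y1 ⇒ Y1 and Y1 ⇒ Y2 and Y1 ⇒ q and Y1 ⇒ q and Y2 ⇒ q and q
Derivation 2: Y0 ⇒ Y1 ⇒ q and Y1 ⇒ q and Y2 ⇒ q and q

Two distinct leftmost derivations for the same string.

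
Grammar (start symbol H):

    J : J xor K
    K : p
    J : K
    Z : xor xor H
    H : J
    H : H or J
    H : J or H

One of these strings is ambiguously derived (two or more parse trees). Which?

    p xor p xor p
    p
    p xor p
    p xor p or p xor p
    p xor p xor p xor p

p xor p or p xor p

p xor p xor p: 1 tree
p: 1 tree
p xor p: 1 tree
p xor p or p xor p: 2 trees
p xor p xor p xor p: 1 tree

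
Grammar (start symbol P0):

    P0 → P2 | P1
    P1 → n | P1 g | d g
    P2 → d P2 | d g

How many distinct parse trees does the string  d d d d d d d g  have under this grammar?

Parse trees for d d d d d d d g:
  [P0 [P2 d [P2 d [P2 d [P2 d [P2 d [P2 d [P2 d g]]]]]]]]

1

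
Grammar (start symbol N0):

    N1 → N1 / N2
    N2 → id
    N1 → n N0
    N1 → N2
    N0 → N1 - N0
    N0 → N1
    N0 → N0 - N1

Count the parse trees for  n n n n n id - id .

Parse trees for n n n n n id - id (showing first 6 of 12):
  [N0 [N1 n [N0 [N1 n [N0 [N1 n [N0 [N1 n [N0 [N1 n [N0 [N1 [N2 id]]]]]]]]]]]] - [N0 [N1 [N2 id]]]]
  [N0 [N1 n [N0 [N1 n [N0 [N1 n [N0 [N1 n [N0 [N1 n [N0 [N1 [N2 id]]]]]]]]]] - [N0 [N1 [N2 id]]]]]]
  [N0 [N1 n [N0 [N1 n [N0 [N1 n [N0 [N1 n [N0 [N1 n [N0 [N1 [N2 id]]]]]]]] - [N0 [N1 [N2 id]]]]]]]]
  [N0 [N1 n [N0 [N1 n [N0 [N1 n [N0 [N1 n [N0 [N1 n [N0 [N1 [N2 id]]]]]] - [N0 [N1 [N2 id]]]]]]]]]]
  [N0 [N1 n [N0 [N1 n [N0 [N1 n [N0 [N1 n [N0 [N1 n [N0 [N1 [N2 id]]]] - [N0 [N1 [N2 id]]]]]]]]]]]]
  [N0 [N1 n [N0 [N1 n [N0 [N1 n [N0 [N1 n [N0 [N1 n [N0 [N1 [N2 id]] - [N0 [N1 [N2 id]]]]]]]]]]]]]]

12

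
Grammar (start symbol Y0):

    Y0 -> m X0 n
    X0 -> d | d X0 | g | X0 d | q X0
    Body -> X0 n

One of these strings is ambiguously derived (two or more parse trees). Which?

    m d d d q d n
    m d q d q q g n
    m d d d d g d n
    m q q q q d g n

m d d d q d n: 1 tree
m d q d q q g n: 1 tree
m d d d d g d n: 5 trees
m q q q q d g n: 1 tree

m d d d d g d n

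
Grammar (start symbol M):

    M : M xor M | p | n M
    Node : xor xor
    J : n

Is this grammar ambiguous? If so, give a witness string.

Ambiguous

Witness: n p xor p

Derivation 1: M ⇒ M xor M ⇒ n M xor M ⇒ n p xor M ⇒ n p xor p
Derivation 2: M ⇒ n M ⇒ n M xor M ⇒ n p xor M ⇒ n p xor p

Two distinct leftmost derivations for the same string.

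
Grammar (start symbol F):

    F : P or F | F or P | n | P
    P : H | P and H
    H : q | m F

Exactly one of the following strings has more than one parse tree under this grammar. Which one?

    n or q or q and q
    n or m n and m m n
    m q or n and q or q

m q or n and q or q

n or q or q and q: 1 tree
n or m n and m m n: 1 tree
m q or n and q or q: 2 trees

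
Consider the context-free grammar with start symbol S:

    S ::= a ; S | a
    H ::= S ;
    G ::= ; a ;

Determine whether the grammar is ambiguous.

Unambiguous

(H, G are unreachable from S, so their rules don't affect L(S).) The reachable grammar is A → atom sep A | atom. Each atom is followed by either the separator (recurse) or end-of-string (stop) — no choice point.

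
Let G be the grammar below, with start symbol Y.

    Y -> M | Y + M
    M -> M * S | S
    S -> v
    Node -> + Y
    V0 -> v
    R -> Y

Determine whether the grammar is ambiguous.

Only Y, M, S are reachable from Y; ignoring the rest: The grammar is stratified — Y handles '+' (left-recursive), M handles '*', S atoms. Each operator has a fixed associativity and precedence level, so every string has one parse.

Unambiguous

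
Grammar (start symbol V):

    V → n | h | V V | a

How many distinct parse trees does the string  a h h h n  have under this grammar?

14

Parse trees for a h h h n (showing first 6 of 14):
  [V [V a] [V [V h] [V [V h] [V [V h] [V n]]]]]
  [V [V a] [V [V h] [V [V [V h] [V h]] [V n]]]]
  [V [V a] [V [V [V h] [V h]] [V [V h] [V n]]]]
  [V [V a] [V [V [V h] [V [V h] [V h]]] [V n]]]
  [V [V a] [V [V [V [V h] [V h]] [V h]] [V n]]]
  [V [V [V a] [V h]] [V [V h] [V [V h] [V n]]]]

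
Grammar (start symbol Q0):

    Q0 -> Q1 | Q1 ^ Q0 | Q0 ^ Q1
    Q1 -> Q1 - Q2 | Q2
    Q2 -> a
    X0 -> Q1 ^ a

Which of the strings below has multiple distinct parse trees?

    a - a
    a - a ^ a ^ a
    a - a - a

a - a ^ a ^ a

a - a: 1 tree
a - a ^ a ^ a: 4 trees
a - a - a: 1 tree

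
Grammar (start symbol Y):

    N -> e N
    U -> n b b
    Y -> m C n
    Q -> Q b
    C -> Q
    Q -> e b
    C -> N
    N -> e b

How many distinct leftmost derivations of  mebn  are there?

Parse trees for mebn:
  [Y m [C [Q e b]] n]
  [Y m [C [N e b]] n]

2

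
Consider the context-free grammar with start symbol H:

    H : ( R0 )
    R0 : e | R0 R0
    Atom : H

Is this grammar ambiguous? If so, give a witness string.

Ambiguous

Witness: ( e e e )

Derivation 1: H ⇒ ( R0 ) ⇒ ( R0 R0 ) ⇒ ( e R0 ) ⇒ ( e R0 R0 ) ⇒ ( e e R0 ) ⇒ ( e e e )
Derivation 2: H ⇒ ( R0 ) ⇒ ( R0 R0 ) ⇒ ( R0 R0 R0 ) ⇒ ( e R0 R0 ) ⇒ ( e e R0 ) ⇒ ( e e e )

Two distinct leftmost derivations for the same string.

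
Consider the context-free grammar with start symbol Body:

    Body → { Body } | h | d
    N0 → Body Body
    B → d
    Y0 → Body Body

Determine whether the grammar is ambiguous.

Only Body is reachable from Body; ignoring the rest: L(Body) is { openⁿ atom closeⁿ : n ≥ 0 }. The bracket depth fixes n, and the derivation is forced at every step.

Unambiguous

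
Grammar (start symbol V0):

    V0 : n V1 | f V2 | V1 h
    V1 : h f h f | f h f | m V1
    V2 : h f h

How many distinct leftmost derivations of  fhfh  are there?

Parse trees for fhfh:
  [V0 f [V2 h f h]]
  [V0 [V1 f h f] h]

2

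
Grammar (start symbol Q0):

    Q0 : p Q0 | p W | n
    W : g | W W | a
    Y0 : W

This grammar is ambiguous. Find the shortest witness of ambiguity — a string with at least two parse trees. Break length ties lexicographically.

length 1: no string has ≥2 trees
length 2: no string has ≥2 trees
length 3: no string has ≥2 trees
length 4: p a a a has 2 parse trees

Two derivations of p a a a:
  Q0 ⇒ p W ⇒ p W W ⇒ p W W W ⇒ p a W W ⇒ p a a W ⇒ p a a a
  Q0 ⇒ p W ⇒ p W W ⇒ p a W ⇒ p a W W ⇒ p a a W ⇒ p a a a

p a a a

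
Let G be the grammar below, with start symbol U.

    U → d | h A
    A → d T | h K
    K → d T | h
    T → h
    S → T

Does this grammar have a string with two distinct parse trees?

(S is unreachable from U, so its rules don't affect L(U).) Each reachable nonterminal has at most one production per leading terminal, and all productions are right-linear; the derivation is determined token-by-token.

Unambiguous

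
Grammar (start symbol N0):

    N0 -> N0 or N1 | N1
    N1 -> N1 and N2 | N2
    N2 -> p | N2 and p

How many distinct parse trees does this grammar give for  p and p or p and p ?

Parse trees for p and p or p and p:
  [N0 [N0 [N1 [N1 [N2 p]] and [N2 p]]] or [N1 [N1 [N2 p]] and [N2 p]]]
  [N0 [N0 [N1 [N1 [N2 p]] and [N2 p]]] or [N1 [N2 [N2 p] and p]]]
  [N0 [N0 [N1 [N2 [N2 p] and p]]] or [N1 [N1 [N2 p]] and [N2 p]]]
  [N0 [N0 [N1 [N2 [N2 p] and p]]] or [N1 [N2 [N2 p] and p]]]

4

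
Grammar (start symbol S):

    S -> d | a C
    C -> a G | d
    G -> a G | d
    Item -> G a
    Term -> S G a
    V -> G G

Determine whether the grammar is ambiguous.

Unambiguous

Only S, C, G are reachable from S; ignoring the rest: Restricted to the reachable nonterminals, every rule has the form A → t or A → t B, and no two rules for the same A share a first terminal. The grammar encodes a DFA — one run per string.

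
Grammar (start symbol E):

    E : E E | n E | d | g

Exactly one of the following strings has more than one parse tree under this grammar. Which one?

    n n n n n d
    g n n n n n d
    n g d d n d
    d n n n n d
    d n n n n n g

n g d d n d

n n n n n d: 1 tree
g n n n n n d: 1 tree
n g d d n d: 14 trees
d n n n n d: 1 tree
d n n n n n g: 1 tree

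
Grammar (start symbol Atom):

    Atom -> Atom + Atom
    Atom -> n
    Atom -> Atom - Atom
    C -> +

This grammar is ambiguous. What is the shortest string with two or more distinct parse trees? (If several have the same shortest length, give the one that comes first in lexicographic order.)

length 1: no string has ≥2 trees
length 3: no string has ≥2 trees
length 5: n + n + n has 2 parse trees

Two derivations of n + n + n:
  Atom ⇒ Atom + Atom ⇒ Atom + Atom + Atom ⇒ n + Atom + Atom ⇒ n + n + Atom ⇒ n + n + n
  Atom ⇒ Atom + Atom ⇒ n + Atom ⇒ n + Atom + Atom ⇒ n + n + Atom ⇒ n + n + n

n + n + n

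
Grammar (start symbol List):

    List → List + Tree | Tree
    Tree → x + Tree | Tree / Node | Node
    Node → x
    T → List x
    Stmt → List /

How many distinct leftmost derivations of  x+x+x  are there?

Parse trees for x+x+x:
  [List [List [Tree [Node x]]] + [Tree x + [Tree [Node x]]]]
  [List [List [List [Tree [Node x]]] + [Tree [Node x]]] + [Tree [Node x]]]
  [List [List [Tree x + [Tree [Node x]]]] + [Tree [Node x]]]
  [List [Tree x + [Tree x + [Tree [Node x]]]]]

4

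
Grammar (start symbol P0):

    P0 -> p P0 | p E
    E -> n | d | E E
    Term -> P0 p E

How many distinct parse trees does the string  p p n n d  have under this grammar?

2

Parse trees for p p n n d:
  [P0 p [P0 p [E [E n] [E [E n] [E d]]]]]
  [P0 p [P0 p [E [E [E n] [E n]] [E d]]]]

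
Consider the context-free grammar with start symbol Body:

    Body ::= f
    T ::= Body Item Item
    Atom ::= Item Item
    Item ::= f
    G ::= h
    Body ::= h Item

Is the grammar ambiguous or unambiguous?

(Atom, G, T are unreachable from Body, so their rules don't affect L(Body).) The reachable rules are right-linear with at most one rule per (nonterminal, next-terminal) pair. Each input token forces the next rule, so parsing is deterministic.

Unambiguous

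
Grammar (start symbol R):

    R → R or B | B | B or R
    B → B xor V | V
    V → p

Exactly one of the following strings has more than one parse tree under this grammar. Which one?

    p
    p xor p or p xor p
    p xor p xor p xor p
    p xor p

p: 1 tree
p xor p or p xor p: 2 trees
p xor p xor p xor p: 1 tree
p xor p: 1 tree

p xor p or p xor p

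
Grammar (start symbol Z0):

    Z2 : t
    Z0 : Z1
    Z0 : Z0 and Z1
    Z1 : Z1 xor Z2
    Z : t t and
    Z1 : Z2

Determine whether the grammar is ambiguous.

Only Z0, Z1, Z2 are reachable from Z0; ignoring the rest: This is a standard precedence ladder (Z0 over Z1 over Z2), with each level left-recursive on its own operator ('and' at Z0, 'xor' at Z1). That structure is LR(1), hence unambiguous.

Unambiguous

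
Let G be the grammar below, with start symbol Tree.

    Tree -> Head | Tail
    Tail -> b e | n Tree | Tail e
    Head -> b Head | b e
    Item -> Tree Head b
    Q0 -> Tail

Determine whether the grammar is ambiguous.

Witness: b e

Derivation 1: Tree ⇒ Head ⇒ b e
Derivation 2: Tree ⇒ Tail ⇒ b e

Two distinct leftmost derivations for the same string.

Ambiguous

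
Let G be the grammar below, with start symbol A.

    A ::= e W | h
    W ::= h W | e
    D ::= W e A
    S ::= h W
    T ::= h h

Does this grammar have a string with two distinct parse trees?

Unambiguous

(D, S, T are unreachable from A, so their rules don't affect L(A).) Restricted to the reachable nonterminals, every rule has the form A → t or A → t B, and no two rules for the same A share a first terminal. The grammar encodes a DFA — one run per string.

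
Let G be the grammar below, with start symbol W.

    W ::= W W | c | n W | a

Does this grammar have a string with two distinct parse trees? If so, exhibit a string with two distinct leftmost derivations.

Ambiguous

Witness: a a a

Derivation 1: W ⇒ W W ⇒ W W W ⇒ a W W ⇒ a a W ⇒ a a a
Derivation 2: W ⇒ W W ⇒ a W ⇒ a W W ⇒ a a W ⇒ a a a

Two distinct leftmost derivations for the same string.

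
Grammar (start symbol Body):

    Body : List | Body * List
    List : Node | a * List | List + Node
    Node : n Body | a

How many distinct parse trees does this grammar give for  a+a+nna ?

1

Parse trees for a+a+nna:
  [Body [List [List [List [Node a]] + [Node a]] + [Node n [Body [List [Node n [Body [List [Node a]]]]]]]]]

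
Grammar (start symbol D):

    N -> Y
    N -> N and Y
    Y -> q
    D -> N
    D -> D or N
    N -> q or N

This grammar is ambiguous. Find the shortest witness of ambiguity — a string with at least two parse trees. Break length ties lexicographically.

q or q

length 1: no string has ≥2 trees
length 3: q or q has 2 parse trees

Two derivations of q or q:
  D ⇒ N ⇒ q or N ⇒ q or Y ⇒ q or q
  D ⇒ D or N ⇒ N or N ⇒ Y or N ⇒ q or N ⇒ q or Y ⇒ q or q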